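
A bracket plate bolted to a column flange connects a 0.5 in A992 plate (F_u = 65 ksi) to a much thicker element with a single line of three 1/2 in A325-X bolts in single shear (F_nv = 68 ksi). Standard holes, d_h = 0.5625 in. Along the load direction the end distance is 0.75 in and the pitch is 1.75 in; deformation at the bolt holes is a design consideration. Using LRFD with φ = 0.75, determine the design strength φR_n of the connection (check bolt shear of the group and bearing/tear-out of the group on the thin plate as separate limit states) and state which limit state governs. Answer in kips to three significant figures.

30 kips (bolt shear governs)

Bolt shear: A_b = π·0.5²/4 = 0.1963 in²; R_n = 68 × 0.1963 × 3 × 1 = 40.06 kips → 0.75 × 40.06 = 30 kips.
Bearing (1.2 l_c t F_u ≤ 2.4 d t F_u): upper limit = 2.4·0.5·0.5·65 = 39 kips.
  Edge l_c = 0.75 − 0.5625/2 = 0.4688 → r_n = 18.28 kips; interior l_c = 1.75 − 0.5625 = 1.188 → r_n = 39 kips.
  R_n,bearing = 1·18.28 + 2·39 = 96.28 kips → 0.75 × 96.28 = 72.2 kips.
Bolt shear governs: 30 kips.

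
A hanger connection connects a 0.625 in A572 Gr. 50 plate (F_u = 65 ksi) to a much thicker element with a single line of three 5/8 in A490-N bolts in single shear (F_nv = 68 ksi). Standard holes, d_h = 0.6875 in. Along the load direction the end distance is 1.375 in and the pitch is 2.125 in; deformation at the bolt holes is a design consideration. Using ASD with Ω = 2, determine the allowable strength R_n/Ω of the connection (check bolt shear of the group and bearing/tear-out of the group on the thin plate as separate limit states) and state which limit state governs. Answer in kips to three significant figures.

31.3 kips (bolt shear governs)

Bolt shear: A_b = π·0.625²/4 = 0.3068 in²; R_n = 68 × 0.3068 × 3 × 1 = 62.59 kips → 62.59 / 2 = 31.3 kips.
Bearing (1.2 l_c t F_u ≤ 2.4 d t F_u): upper limit = 2.4·0.625·0.625·65 = 60.94 kips.
  Edge l_c = 1.375 − 0.6875/2 = 1.031 → r_n = 50.27 kips; interior l_c = 2.125 − 0.6875 = 1.438 → r_n = 60.94 kips.
  R_n,bearing = 1·50.27 + 2·60.94 = 172.1 kips → 172.1 / 2 = 86.1 kips.
Bolt shear governs: 31.3 kips.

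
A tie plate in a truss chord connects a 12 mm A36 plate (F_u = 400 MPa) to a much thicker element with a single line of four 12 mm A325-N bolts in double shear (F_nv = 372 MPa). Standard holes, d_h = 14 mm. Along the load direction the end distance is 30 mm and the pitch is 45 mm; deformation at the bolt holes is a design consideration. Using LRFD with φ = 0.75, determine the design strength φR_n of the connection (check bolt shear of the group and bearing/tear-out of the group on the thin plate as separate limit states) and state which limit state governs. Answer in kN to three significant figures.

252 kN (bolt shear governs)

Bolt shear: A_b = π·12²/4 = 113.1 mm²; R_n = 372 × 113.1 × 4 × 2 / 1000 = 336.6 kN → 0.75 × 336.6 = 252 kN.
Bearing (1.2 l_c t F_u ≤ 2.4 d t F_u): upper limit = 2.4·12·12·400 / 1000 = 138.2 kN.
  Edge l_c = 30 − 14/2 = 23 → r_n = 132.5 kN; interior l_c = 45 − 14 = 31 → r_n = 138.2 kN.
  R_n,bearing = 1·132.5 + 3·138.2 = 547.2 kN → 0.75 × 547.2 = 410 kN.
Bolt shear governs: 252 kN.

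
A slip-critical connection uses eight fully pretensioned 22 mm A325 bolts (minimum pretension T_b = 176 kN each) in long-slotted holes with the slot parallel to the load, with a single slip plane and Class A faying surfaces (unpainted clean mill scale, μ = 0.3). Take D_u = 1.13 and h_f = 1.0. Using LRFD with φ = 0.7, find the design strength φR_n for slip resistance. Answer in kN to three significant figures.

R_n = μ · D_u · h_f · T_b · n_s · n_b = 0.3 × 1.13 × 1.0 × 176 × 1 × 8 = 477.3 kN.
Design strength φR_n = 0.7 × 477.3 = 334 kN.

334 kN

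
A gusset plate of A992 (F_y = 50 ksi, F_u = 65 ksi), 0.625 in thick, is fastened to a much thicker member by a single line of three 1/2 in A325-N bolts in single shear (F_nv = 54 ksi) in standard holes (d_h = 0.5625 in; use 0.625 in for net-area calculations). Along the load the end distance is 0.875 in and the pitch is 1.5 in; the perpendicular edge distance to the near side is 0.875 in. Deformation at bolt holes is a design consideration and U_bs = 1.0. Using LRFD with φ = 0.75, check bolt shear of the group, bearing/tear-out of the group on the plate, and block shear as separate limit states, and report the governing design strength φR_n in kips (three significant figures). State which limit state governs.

23.9 kips (bolt shear governs)

Bolt shear: A_b = π·0.5²/4 = 0.1963 in²; R_n = 54 × 0.1963 × 3 × 1 = 31.81 kips → 0.75 × 31.81 = 23.9 kips.
Bearing: edge l_c = 0.5938, r_n = 28.95 kips; interior l_c = 0.9375, r_n = 45.7 kips; R_n = 28.95 + 2·45.7 = 120.4 kips → 90.3 kips.
Block shear: A_gv = 2.422, A_nv = 1.445, A_nt = 0.3516 in²; R_n = min(0.6F_uA_nv, 0.6F_yA_gv) + U_bs·F_u·A_nt = 79.22 kips → 59.4 kips.
Bolt shear governs: 23.9 kips.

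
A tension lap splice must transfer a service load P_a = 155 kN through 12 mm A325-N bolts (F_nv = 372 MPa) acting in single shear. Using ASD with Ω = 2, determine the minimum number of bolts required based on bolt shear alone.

A_b = π·12²/4 = 113.1 mm².
Per-bolt allowable strength R_n/Ω = 372 × 113.1 × 1 / 1000 / 2 = 21.04 kN.
n ≥ 155 / 21.04 = 7.368 → use 8 bolts.

8 bolts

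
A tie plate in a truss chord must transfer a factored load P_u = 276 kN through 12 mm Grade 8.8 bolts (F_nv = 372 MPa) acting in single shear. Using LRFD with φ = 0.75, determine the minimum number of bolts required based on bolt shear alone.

9 bolts

A_b = π·12²/4 = 113.1 mm².
Per-bolt design strength φR_n = 0.75 × 372 × 113.1 × 1 / 1000 = 31.55 kN.
n ≥ 276 / 31.55 = 8.747 → use 9 bolts.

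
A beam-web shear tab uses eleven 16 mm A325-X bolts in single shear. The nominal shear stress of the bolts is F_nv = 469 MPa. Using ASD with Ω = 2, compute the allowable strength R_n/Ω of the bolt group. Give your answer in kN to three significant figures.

519 kN

A_b = π × 16² / 4 = 201.1 mm².
R_n = F_nv · A_b · n · n_s = 469 × 201.1 × 11 × 1 / 1000 = 1037 kN.
Allowable strength R_n/Ω = 1037 / 2 = 519 kN.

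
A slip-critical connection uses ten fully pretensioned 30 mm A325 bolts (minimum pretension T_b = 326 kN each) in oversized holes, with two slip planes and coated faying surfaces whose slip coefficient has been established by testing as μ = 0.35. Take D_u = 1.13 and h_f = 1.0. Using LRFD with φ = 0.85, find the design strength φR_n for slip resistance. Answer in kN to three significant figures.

R_n = μ · D_u · h_f · T_b · n_s · n_b = 0.35 × 1.13 × 1.0 × 326 × 2 × 10 = 2579 kN.
Design strength φR_n = 0.85 × 2579 = 2190 kN.

2190 kN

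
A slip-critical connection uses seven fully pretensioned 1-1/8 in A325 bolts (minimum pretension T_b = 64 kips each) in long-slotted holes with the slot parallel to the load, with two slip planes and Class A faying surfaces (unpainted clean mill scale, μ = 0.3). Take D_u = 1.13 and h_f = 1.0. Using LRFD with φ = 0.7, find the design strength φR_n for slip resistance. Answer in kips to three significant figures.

R_n = μ · D_u · h_f · T_b · n_s · n_b = 0.3 × 1.13 × 1.0 × 64 × 2 × 7 = 303.7 kips.
Design strength φR_n = 0.7 × 303.7 = 213 kips.

213 kips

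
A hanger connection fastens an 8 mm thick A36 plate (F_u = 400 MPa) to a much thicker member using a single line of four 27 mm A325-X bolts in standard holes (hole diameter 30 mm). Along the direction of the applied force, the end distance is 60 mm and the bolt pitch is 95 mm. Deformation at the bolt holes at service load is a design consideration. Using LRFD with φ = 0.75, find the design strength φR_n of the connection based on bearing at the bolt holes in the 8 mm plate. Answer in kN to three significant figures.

596 kN

Per bolt r_n = 1.2 l_c t F_u ≤ 2.4 d t F_u; upper limit = 2.4 × 27 × 8 × 400 / 1000 = 207.4 kN.
Edge bolt: l_c = 60 − 30/2 = 45 mm → 1.2 × 45 × 8 × 400 / 1000 = 172.8 → r_n = 172.8 kN.
Interior bolts: l_c = 95 − 30 = 65 mm → 1.2 × 65 × 8 × 400 / 1000 = 249.6 → r_n = 207.4 kN.
R_n = 1 × 172.8 + 3 × 207.4 = 794.9 kN.
Design strength φR_n = 0.75 × 794.9 = 596 kN.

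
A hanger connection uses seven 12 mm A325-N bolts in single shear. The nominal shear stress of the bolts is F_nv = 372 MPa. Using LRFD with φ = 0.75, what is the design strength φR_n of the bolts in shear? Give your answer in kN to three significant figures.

A_b = π × 12² / 4 = 113.1 mm².
R_n = F_nv · A_b · n · n_s = 372 × 113.1 × 7 × 1 / 1000 = 294.5 kN.
Design strength φR_n = 0.75 × 294.5 = 221 kN.

221 kN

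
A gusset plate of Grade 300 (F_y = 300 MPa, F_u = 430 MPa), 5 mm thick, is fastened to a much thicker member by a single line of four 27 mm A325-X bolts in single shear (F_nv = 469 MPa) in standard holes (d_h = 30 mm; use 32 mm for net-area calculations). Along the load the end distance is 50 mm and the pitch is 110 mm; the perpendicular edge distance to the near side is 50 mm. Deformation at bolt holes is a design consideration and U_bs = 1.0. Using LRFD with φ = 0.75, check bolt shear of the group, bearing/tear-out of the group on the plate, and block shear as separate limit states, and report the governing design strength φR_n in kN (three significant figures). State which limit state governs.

Bolt shear: A_b = π·27²/4 = 572.6 mm²; R_n = 469 × 572.6 × 4 × 1 / 1000 = 1074 kN → 0.75 × 1074 = 806 kN.
Bearing: edge l_c = 35, r_n = 90.3 kN; interior l_c = 80, r_n = 139.3 kN; R_n = 90.3 + 3·139.3 = 508.3 kN → 381 kN.
Block shear: A_gv = 1900, A_nv = 1340, A_nt = 170 mm²; R_n = min(0.6F_uA_nv, 0.6F_yA_gv) + U_bs·F_u·A_nt = 415.1 kN → 311 kN.
Block shear governs: 311 kN.

311 kN (block shear governs)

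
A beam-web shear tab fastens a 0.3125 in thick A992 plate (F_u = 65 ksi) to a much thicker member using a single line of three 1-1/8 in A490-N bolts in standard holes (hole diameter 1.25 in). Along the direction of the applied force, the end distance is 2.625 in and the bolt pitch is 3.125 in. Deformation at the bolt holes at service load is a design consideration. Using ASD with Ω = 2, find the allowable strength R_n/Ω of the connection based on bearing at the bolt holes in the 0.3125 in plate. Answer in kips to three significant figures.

Per bolt r_n = 1.2 l_c t F_u ≤ 2.4 d t F_u; upper limit = 2.4 × 1.125 × 0.3125 × 65 = 54.84 kips.
Edge bolt: l_c = 2.625 − 1.25/2 = 2 in → 1.2 × 2 × 0.3125 × 65 = 48.75 → r_n = 48.75 kips.
Interior bolts: l_c = 3.125 − 1.25 = 1.875 in → 1.2 × 1.875 × 0.3125 × 65 = 45.7 → r_n = 45.7 kips.
R_n = 1 × 48.75 + 2 × 45.7 = 140.2 kips.
Allowable strength R_n/Ω = 140.2 / 2 = 70.1 kips.

70.1 kips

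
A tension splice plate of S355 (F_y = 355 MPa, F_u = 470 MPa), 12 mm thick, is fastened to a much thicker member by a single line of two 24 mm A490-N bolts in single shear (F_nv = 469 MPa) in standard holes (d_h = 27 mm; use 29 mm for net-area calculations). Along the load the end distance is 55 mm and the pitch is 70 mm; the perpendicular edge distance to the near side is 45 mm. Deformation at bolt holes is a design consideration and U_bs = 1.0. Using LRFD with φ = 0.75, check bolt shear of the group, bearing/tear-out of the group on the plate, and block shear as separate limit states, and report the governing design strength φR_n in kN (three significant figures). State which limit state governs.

318 kN (bolt shear governs)

Bolt shear: A_b = π·24²/4 = 452.4 mm²; R_n = 469 × 452.4 × 2 × 1 / 1000 = 424.3 kN → 0.75 × 424.3 = 318 kN.
Bearing: edge l_c = 41.5, r_n = 280.9 kN; interior l_c = 43, r_n = 291 kN; R_n = 280.9 + 1·291 = 571.9 kN → 429 kN.
Block shear: A_gv = 1500, A_nv = 978, A_nt = 366 mm²; R_n = min(0.6F_uA_nv, 0.6F_yA_gv) + U_bs·F_u·A_nt = 447.8 kN → 336 kN.
Bolt shear governs: 318 kN.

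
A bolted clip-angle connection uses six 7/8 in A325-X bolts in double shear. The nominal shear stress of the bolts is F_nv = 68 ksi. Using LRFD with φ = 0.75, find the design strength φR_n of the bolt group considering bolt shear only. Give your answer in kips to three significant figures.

368 kips

A_b = π × 0.875² / 4 = 0.6013 in².
R_n = F_nv · A_b · n · n_s = 68 × 0.6013 × 6 × 2 = 490.7 kips.
Design strength φR_n = 0.75 × 490.7 = 368 kips.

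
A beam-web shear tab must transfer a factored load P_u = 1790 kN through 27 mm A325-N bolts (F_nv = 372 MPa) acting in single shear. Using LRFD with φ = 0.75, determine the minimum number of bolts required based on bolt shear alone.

A_b = π·27²/4 = 572.6 mm².
Per-bolt design strength φR_n = 0.75 × 372 × 572.6 × 1 / 1000 = 159.7 kN.
n ≥ 1790 / 159.7 = 11.21 → use 12 bolts.

12 bolts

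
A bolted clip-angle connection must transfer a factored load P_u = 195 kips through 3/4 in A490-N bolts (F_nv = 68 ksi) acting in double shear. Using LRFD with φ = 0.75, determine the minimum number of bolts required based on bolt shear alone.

A_b = π·0.75²/4 = 0.4418 in².
Per-bolt design strength φR_n = 0.75 × 68 × 0.4418 × 2 = 45.06 kips.
n ≥ 195 / 45.06 = 4.327 → use 5 bolts.

5 bolts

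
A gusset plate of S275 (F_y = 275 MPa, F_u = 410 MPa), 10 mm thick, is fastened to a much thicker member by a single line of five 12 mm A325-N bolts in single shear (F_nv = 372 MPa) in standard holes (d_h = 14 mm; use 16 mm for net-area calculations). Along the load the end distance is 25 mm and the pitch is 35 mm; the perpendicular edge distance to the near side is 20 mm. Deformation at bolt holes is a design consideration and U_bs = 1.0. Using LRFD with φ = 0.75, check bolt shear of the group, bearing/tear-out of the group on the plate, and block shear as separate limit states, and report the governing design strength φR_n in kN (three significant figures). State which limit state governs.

158 kN (bolt shear governs)

Bolt shear: A_b = π·12²/4 = 113.1 mm²; R_n = 372 × 113.1 × 5 × 1 / 1000 = 210.4 kN → 0.75 × 210.4 = 158 kN.
Bearing: edge l_c = 18, r_n = 88.56 kN; interior l_c = 21, r_n = 103.3 kN; R_n = 88.56 + 4·103.3 = 501.8 kN → 376 kN.
Block shear: A_gv = 1650, A_nv = 930, A_nt = 120 mm²; R_n = min(0.6F_uA_nv, 0.6F_yA_gv) + U_bs·F_u·A_nt = 278 kN → 208 kN.
Bolt shear governs: 158 kN.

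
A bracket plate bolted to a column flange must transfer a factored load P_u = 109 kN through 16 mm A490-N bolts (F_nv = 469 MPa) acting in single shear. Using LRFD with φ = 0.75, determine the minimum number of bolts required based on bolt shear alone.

A_b = π·16²/4 = 201.1 mm².
Per-bolt design strength φR_n = 0.75 × 469 × 201.1 × 1 / 1000 = 70.72 kN.
n ≥ 109 / 70.72 = 1.541 → use 2 bolts.

2 bolts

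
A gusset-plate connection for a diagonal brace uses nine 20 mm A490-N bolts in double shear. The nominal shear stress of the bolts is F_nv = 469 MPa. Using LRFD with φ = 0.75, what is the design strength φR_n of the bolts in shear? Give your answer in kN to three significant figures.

A_b = π × 20² / 4 = 314.2 mm².
R_n = F_nv · A_b · n · n_s = 469 × 314.2 × 9 × 2 / 1000 = 2652 kN.
Design strength φR_n = 0.75 × 2652 = 1990 kN.

1990 kN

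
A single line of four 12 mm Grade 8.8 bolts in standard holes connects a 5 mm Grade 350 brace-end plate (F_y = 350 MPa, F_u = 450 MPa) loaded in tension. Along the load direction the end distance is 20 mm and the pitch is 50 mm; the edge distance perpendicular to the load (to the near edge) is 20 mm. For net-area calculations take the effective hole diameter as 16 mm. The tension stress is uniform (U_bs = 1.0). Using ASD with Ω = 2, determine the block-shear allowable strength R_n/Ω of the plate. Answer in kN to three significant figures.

90.5 kN

Shear plane L_v = 20 + 3·50 = 170 mm; A_gv = 170 × 5 = 850 mm².
A_nv = (170 − 3.5·16) × 5 = 570 mm².
A_nt = (20 − 0.5·16) × 5 = 60 mm².
0.6 F_u A_nv = 153.9 kN; 0.6 F_y A_gv = 178.5 kN → shear rupture governs the shear term.
R_n = 153.9 + 1.0 × 450 × 60 / 1000 = 180.9 kN.
Allowable strength R_n/Ω = 180.9 / 2 = 90.5 kN.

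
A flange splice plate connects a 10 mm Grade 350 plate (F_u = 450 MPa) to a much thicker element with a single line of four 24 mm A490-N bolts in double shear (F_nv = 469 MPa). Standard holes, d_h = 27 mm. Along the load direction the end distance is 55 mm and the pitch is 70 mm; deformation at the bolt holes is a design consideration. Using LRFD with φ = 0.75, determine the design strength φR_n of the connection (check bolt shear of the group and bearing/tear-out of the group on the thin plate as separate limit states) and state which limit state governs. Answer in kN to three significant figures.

Bolt shear: A_b = π·24²/4 = 452.4 mm²; R_n = 469 × 452.4 × 4 × 2 / 1000 = 1697 kN → 0.75 × 1697 = 1270 kN.
Bearing (1.2 l_c t F_u ≤ 2.4 d t F_u): upper limit = 2.4·24·10·450 / 1000 = 259.2 kN.
  Edge l_c = 55 − 27/2 = 41.5 → r_n = 224.1 kN; interior l_c = 70 − 27 = 43 → r_n = 232.2 kN.
  R_n,bearing = 1·224.1 + 3·232.2 = 920.7 kN → 0.75 × 920.7 = 691 kN.
Bearing governs: 691 kN.

691 kN (bearing governs)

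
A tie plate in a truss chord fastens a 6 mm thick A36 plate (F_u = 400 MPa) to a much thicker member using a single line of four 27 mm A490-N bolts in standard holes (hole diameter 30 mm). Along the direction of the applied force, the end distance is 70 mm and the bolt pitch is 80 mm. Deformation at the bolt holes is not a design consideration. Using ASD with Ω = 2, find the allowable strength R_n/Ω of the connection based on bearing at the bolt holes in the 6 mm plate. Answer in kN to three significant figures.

Per bolt r_n = 1.5 l_c t F_u ≤ 3.0 d t F_u; upper limit = 3.0 × 27 × 6 × 400 / 1000 = 194.4 kN.
Edge bolt: l_c = 70 − 30/2 = 55 mm → 1.5 × 55 × 6 × 400 / 1000 = 198 → r_n = 194.4 kN.
Interior bolts: l_c = 80 − 30 = 50 mm → 1.5 × 50 × 6 × 400 / 1000 = 180 → r_n = 180 kN.
R_n = 1 × 194.4 + 3 × 180 = 734.4 kN.
Allowable strength R_n/Ω = 734.4 / 2 = 367 kN.

367 kN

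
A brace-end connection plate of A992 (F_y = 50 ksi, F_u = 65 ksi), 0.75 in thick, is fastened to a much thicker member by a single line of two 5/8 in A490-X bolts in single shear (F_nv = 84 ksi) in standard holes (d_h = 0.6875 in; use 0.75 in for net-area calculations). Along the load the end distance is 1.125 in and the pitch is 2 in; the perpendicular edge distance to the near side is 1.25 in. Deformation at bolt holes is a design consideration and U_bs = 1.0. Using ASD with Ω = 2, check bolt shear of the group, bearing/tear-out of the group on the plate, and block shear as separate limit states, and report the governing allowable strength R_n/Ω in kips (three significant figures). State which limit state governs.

25.8 kips (bolt shear governs)

Bolt shear: A_b = π·0.625²/4 = 0.3068 in²; R_n = 84 × 0.3068 × 2 × 1 = 51.54 kips → 51.54 / 2 = 25.8 kips.
Bearing: edge l_c = 0.7812, r_n = 45.7 kips; interior l_c = 1.312, r_n = 73.12 kips; R_n = 45.7 + 1·73.12 = 118.8 kips → 59.4 kips.
Block shear: A_gv = 2.344, A_nv = 1.5, A_nt = 0.6562 in²; R_n = min(0.6F_uA_nv, 0.6F_yA_gv) + U_bs·F_u·A_nt = 101.2 kips → 50.6 kips.
Bolt shear governs: 25.8 kips.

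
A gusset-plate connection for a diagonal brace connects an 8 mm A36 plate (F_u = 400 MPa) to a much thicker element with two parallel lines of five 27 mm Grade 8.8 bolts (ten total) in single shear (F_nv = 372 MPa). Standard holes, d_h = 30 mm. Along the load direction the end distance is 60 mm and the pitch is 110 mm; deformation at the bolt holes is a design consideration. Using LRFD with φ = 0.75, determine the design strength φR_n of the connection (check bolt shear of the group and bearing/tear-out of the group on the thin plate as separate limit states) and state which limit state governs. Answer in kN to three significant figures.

1500 kN (bearing governs)

Bolt shear: A_b = π·27²/4 = 572.6 mm²; R_n = 372 × 572.6 × 10 × 1 / 1000 = 2130 kN → 0.75 × 2130 = 1600 kN.
Bearing (1.2 l_c t F_u ≤ 2.4 d t F_u): upper limit = 2.4·27·8·400 / 1000 = 207.4 kN.
  Edge l_c = 60 − 30/2 = 45 → r_n = 172.8 kN; interior l_c = 110 − 30 = 80 → r_n = 207.4 kN.
  R_n,bearing = 2·172.8 + 8·207.4 = 2004 kN → 0.75 × 2004 = 1500 kN.
Bearing governs: 1500 kN.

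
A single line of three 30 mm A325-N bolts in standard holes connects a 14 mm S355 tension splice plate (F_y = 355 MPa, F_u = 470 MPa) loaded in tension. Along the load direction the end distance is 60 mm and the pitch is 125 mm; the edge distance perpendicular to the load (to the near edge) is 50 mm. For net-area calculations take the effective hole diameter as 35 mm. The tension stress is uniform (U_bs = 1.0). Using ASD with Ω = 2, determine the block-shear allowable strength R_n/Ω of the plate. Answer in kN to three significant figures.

546 kN

Shear plane L_v = 60 + 2·125 = 310 mm; A_gv = 310 × 14 = 4340 mm².
A_nv = (310 − 2.5·35) × 14 = 3115 mm².
A_nt = (50 − 0.5·35) × 14 = 455 mm².
0.6 F_u A_nv = 878.4 kN; 0.6 F_y A_gv = 924.4 kN → shear rupture governs the shear term.
R_n = 878.4 + 1.0 × 470 × 455 / 1000 = 1092 kN.
Allowable strength R_n/Ω = 1092 / 2 = 546 kN.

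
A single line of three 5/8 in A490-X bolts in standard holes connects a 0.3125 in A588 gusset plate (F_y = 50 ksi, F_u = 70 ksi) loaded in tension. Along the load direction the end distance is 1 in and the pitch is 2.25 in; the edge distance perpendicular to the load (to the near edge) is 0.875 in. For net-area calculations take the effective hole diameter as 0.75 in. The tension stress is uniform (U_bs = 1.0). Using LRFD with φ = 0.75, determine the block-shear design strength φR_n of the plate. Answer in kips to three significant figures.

Shear plane L_v = 1 + 2·2.25 = 5.5 in; A_gv = 5.5 × 0.3125 = 1.719 in².
A_nv = (5.5 − 2.5·0.75) × 0.3125 = 1.133 in².
A_nt = (0.875 − 0.5·0.75) × 0.3125 = 0.1562 in².
0.6 F_u A_nv = 47.58 kips; 0.6 F_y A_gv = 51.56 kips → shear rupture governs the shear term.
R_n = 47.58 + 1.0 × 70 × 0.1562 = 58.52 kips.
Design strength φR_n = 0.75 × 58.52 = 43.9 kips.

43.9 kips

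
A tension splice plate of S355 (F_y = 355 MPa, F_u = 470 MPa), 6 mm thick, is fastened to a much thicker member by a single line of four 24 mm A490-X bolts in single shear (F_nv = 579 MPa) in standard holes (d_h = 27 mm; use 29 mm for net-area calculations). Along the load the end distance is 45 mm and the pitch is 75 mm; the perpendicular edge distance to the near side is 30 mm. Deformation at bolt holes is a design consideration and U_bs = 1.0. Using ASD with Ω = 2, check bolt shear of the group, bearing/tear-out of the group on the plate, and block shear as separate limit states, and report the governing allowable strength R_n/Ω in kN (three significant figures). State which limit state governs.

Bolt shear: A_b = π·24²/4 = 452.4 mm²; R_n = 579 × 452.4 × 4 × 1 / 1000 = 1048 kN → 1048 / 2 = 524 kN.
Bearing: edge l_c = 31.5, r_n = 106.6 kN; interior l_c = 48, r_n = 162.4 kN; R_n = 106.6 + 3·162.4 = 593.9 kN → 297 kN.
Block shear: A_gv = 1620, A_nv = 1011, A_nt = 93 mm²; R_n = min(0.6F_uA_nv, 0.6F_yA_gv) + U_bs·F_u·A_nt = 328.8 kN → 164 kN.
Block shear governs: 164 kN.

164 kN (block shear governs)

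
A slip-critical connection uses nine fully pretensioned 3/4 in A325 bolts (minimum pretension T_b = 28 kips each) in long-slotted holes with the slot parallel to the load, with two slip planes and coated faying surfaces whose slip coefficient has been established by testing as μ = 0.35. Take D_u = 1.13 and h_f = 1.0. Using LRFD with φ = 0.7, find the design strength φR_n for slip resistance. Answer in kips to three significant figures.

140 kips

R_n = μ · D_u · h_f · T_b · n_s · n_b = 0.35 × 1.13 × 1.0 × 28 × 2 × 9 = 199.3 kips.
Design strength φR_n = 0.7 × 199.3 = 140 kips.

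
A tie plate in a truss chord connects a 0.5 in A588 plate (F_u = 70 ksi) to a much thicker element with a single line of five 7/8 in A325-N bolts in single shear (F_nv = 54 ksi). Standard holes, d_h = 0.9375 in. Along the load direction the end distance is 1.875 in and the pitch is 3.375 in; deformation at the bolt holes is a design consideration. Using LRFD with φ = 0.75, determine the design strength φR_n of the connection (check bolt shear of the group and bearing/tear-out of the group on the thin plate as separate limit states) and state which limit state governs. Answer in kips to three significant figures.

122 kips (bolt shear governs)

Bolt shear: A_b = π·0.875²/4 = 0.6013 in²; R_n = 54 × 0.6013 × 5 × 1 = 162.4 kips → 0.75 × 162.4 = 122 kips.
Bearing (1.2 l_c t F_u ≤ 2.4 d t F_u): upper limit = 2.4·0.875·0.5·70 = 73.5 kips.
  Edge l_c = 1.875 − 0.9375/2 = 1.406 → r_n = 59.06 kips; interior l_c = 3.375 − 0.9375 = 2.438 → r_n = 73.5 kips.
  R_n,bearing = 1·59.06 + 4·73.5 = 353.1 kips → 0.75 × 353.1 = 265 kips.
Bolt shear governs: 122 kips.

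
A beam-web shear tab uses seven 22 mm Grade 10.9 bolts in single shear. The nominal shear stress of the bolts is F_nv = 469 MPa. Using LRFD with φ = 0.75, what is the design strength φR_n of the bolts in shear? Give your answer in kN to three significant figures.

936 kN

A_b = π × 22² / 4 = 380.1 mm².
R_n = F_nv · A_b · n · n_s = 469 × 380.1 × 7 × 1 / 1000 = 1248 kN.
Design strength φR_n = 0.75 × 1248 = 936 kN.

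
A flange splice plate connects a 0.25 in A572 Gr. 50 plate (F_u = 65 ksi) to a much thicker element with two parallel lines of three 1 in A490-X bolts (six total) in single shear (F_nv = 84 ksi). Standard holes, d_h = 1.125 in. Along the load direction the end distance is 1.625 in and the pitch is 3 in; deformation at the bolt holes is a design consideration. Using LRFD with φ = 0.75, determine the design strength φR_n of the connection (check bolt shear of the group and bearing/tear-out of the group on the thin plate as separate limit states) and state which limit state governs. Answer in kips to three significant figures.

Bolt shear: A_b = π·1²/4 = 0.7854 in²; R_n = 84 × 0.7854 × 6 × 1 = 395.8 kips → 0.75 × 395.8 = 297 kips.
Bearing (1.2 l_c t F_u ≤ 2.4 d t F_u): upper limit = 2.4·1·0.25·65 = 39 kips.
  Edge l_c = 1.625 − 1.125/2 = 1.062 → r_n = 20.72 kips; interior l_c = 3 − 1.125 = 1.875 → r_n = 36.56 kips.
  R_n,bearing = 2·20.72 + 4·36.56 = 187.7 kips → 0.75 × 187.7 = 141 kips.
Bearing governs: 141 kips.

141 kips (bearing governs)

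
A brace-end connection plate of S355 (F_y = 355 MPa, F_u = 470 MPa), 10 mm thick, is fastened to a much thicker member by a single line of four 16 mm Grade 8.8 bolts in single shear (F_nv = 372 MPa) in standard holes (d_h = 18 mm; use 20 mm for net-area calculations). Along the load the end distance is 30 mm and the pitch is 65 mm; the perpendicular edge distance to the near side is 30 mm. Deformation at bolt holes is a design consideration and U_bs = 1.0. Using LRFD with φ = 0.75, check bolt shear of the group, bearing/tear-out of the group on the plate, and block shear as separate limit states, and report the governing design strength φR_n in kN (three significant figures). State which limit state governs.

Bolt shear: A_b = π·16²/4 = 201.1 mm²; R_n = 372 × 201.1 × 4 × 1 / 1000 = 299.2 kN → 0.75 × 299.2 = 224 kN.
Bearing: edge l_c = 21, r_n = 118.4 kN; interior l_c = 47, r_n = 180.5 kN; R_n = 118.4 + 3·180.5 = 659.9 kN → 495 kN.
Block shear: A_gv = 2250, A_nv = 1550, A_nt = 200 mm²; R_n = min(0.6F_uA_nv, 0.6F_yA_gv) + U_bs·F_u·A_nt = 531.1 kN → 398 kN.
Bolt shear governs: 224 kN.

224 kN (bolt shear governs)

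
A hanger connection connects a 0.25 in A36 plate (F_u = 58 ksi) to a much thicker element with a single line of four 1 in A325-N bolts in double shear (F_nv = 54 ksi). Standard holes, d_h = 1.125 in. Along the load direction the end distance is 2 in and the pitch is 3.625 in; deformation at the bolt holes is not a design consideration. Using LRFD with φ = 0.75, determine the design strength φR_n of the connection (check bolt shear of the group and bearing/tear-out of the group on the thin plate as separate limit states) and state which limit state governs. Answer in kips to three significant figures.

121 kips (bearing governs)

Bolt shear: A_b = π·1²/4 = 0.7854 in²; R_n = 54 × 0.7854 × 4 × 2 = 339.3 kips → 0.75 × 339.3 = 254 kips.
Bearing (1.5 l_c t F_u ≤ 3.0 d t F_u): upper limit = 3.0·1·0.25·58 = 43.5 kips.
  Edge l_c = 2 − 1.125/2 = 1.438 → r_n = 31.27 kips; interior l_c = 3.625 − 1.125 = 2.5 → r_n = 43.5 kips.
  R_n,bearing = 1·31.27 + 3·43.5 = 161.8 kips → 0.75 × 161.8 = 121 kips.
Bearing governs: 121 kips.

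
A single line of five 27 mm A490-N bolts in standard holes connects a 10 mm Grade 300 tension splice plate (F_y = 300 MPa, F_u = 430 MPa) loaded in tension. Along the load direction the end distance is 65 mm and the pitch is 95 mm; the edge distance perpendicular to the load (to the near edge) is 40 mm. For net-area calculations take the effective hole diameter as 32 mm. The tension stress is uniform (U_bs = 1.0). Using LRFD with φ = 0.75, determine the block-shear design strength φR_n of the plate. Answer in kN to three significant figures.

Shear plane L_v = 65 + 4·95 = 445 mm; A_gv = 445 × 10 = 4450 mm².
A_nv = (445 − 4.5·32) × 10 = 3010 mm².
A_nt = (40 − 0.5·32) × 10 = 240 mm².
0.6 F_u A_nv = 776.6 kN; 0.6 F_y A_gv = 801 kN → shear rupture governs the shear term.
R_n = 776.6 + 1.0 × 430 × 240 / 1000 = 879.8 kN.
Design strength φR_n = 0.75 × 879.8 = 660 kN.

660 kN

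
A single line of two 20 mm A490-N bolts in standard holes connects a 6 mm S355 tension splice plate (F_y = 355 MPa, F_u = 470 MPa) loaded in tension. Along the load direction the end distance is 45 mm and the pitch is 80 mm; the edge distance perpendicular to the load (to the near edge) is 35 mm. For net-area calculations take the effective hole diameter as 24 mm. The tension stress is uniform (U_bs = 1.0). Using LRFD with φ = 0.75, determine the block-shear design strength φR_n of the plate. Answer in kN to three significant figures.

162 kN

Shear plane L_v = 45 + 1·80 = 125 mm; A_gv = 125 × 6 = 750 mm².
A_nv = (125 − 1.5·24) × 6 = 534 mm².
A_nt = (35 − 0.5·24) × 6 = 138 mm².
0.6 F_u A_nv = 150.6 kN; 0.6 F_y A_gv = 159.8 kN → shear rupture governs the shear term.
R_n = 150.6 + 1.0 × 470 × 138 / 1000 = 215.4 kN.
Design strength φR_n = 0.75 × 215.4 = 162 kN.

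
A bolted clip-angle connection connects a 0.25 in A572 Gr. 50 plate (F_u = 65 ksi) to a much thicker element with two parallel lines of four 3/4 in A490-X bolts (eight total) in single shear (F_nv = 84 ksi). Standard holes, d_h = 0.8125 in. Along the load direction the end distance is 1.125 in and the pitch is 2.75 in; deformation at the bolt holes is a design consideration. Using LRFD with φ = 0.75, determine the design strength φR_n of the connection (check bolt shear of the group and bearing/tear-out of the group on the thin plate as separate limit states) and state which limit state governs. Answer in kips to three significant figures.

153 kips (bearing governs)

Bolt shear: A_b = π·0.75²/4 = 0.4418 in²; R_n = 84 × 0.4418 × 8 × 1 = 296.9 kips → 0.75 × 296.9 = 223 kips.
Bearing (1.2 l_c t F_u ≤ 2.4 d t F_u): upper limit = 2.4·0.75·0.25·65 = 29.25 kips.
  Edge l_c = 1.125 − 0.8125/2 = 0.7188 → r_n = 14.02 kips; interior l_c = 2.75 − 0.8125 = 1.938 → r_n = 29.25 kips.
  R_n,bearing = 2·14.02 + 6·29.25 = 203.5 kips → 0.75 × 203.5 = 153 kips.
Bearing governs: 153 kips.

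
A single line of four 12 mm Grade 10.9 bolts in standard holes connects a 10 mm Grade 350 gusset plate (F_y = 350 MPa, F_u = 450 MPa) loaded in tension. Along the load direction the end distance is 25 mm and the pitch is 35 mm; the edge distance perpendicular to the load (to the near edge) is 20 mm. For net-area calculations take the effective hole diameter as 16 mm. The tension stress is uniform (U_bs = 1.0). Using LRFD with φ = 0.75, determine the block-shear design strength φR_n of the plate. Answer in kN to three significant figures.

190 kN

Shear plane L_v = 25 + 3·35 = 130 mm; A_gv = 130 × 10 = 1300 mm².
A_nv = (130 − 3.5·16) × 10 = 740 mm².
A_nt = (20 − 0.5·16) × 10 = 120 mm².
0.6 F_u A_nv = 199.8 kN; 0.6 F_y A_gv = 273 kN → shear rupture governs the shear term.
R_n = 199.8 + 1.0 × 450 × 120 / 1000 = 253.8 kN.
Design strength φR_n = 0.75 × 253.8 = 190 kN.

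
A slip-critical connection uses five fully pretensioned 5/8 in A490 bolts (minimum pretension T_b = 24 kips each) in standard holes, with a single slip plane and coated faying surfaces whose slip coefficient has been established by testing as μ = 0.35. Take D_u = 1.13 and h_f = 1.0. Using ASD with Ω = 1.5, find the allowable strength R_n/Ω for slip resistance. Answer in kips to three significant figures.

R_n = μ · D_u · h_f · T_b · n_s · n_b = 0.35 × 1.13 × 1.0 × 24 × 1 × 5 = 47.46 kips.
Allowable strength R_n/Ω = 47.46 / 1.5 = 31.6 kips.

31.6 kips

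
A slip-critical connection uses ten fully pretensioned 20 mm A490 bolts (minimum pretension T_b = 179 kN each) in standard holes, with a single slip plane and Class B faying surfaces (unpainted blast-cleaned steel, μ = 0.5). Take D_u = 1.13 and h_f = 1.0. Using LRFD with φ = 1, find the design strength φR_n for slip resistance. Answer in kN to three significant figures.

1010 kN

R_n = μ · D_u · h_f · T_b · n_s · n_b = 0.5 × 1.13 × 1.0 × 179 × 1 × 10 = 1011 kN.
Design strength φR_n = 1 × 1011 = 1010 kN.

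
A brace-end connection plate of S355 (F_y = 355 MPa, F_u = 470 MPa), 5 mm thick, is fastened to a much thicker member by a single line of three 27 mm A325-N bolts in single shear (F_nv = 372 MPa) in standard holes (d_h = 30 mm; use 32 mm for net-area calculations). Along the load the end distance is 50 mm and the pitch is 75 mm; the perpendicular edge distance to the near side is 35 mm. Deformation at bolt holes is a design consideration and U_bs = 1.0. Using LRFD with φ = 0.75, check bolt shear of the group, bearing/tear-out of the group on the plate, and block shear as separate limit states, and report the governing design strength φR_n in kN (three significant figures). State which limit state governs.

160 kN (block shear governs)

Bolt shear: A_b = π·27²/4 = 572.6 mm²; R_n = 372 × 572.6 × 3 × 1 / 1000 = 639 kN → 0.75 × 639 = 479 kN.
Bearing: edge l_c = 35, r_n = 98.7 kN; interior l_c = 45, r_n = 126.9 kN; R_n = 98.7 + 2·126.9 = 352.5 kN → 264 kN.
Block shear: A_gv = 1000, A_nv = 600, A_nt = 95 mm²; R_n = min(0.6F_uA_nv, 0.6F_yA_gv) + U_bs·F_u·A_nt = 213.8 kN → 160 kN.
Block shear governs: 160 kN.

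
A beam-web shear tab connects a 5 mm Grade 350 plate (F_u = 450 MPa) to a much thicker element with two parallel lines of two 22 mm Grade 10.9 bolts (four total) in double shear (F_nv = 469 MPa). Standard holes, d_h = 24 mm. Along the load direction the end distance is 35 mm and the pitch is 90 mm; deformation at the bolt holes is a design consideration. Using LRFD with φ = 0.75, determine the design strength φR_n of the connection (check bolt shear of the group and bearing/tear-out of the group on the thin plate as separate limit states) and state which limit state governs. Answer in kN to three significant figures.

271 kN (bearing governs)

Bolt shear: A_b = π·22²/4 = 380.1 mm²; R_n = 469 × 380.1 × 4 × 2 / 1000 = 1426 kN → 0.75 × 1426 = 1070 kN.
Bearing (1.2 l_c t F_u ≤ 2.4 d t F_u): upper limit = 2.4·22·5·450 / 1000 = 118.8 kN.
  Edge l_c = 35 − 24/2 = 23 → r_n = 62.1 kN; interior l_c = 90 − 24 = 66 → r_n = 118.8 kN.
  R_n,bearing = 2·62.1 + 2·118.8 = 361.8 kN → 0.75 × 361.8 = 271 kN.
Bearing governs: 271 kN.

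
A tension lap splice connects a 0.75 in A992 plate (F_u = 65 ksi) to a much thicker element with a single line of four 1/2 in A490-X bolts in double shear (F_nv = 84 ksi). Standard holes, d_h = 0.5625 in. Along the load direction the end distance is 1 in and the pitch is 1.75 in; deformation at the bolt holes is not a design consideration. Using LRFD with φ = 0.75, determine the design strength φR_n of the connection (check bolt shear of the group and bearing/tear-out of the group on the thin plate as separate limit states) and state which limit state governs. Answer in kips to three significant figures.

99 kips (bolt shear governs)

Bolt shear: A_b = π·0.5²/4 = 0.1963 in²; R_n = 84 × 0.1963 × 4 × 2 = 131.9 kips → 0.75 × 131.9 = 99 kips.
Bearing (1.5 l_c t F_u ≤ 3.0 d t F_u): upper limit = 3.0·0.5·0.75·65 = 73.12 kips.
  Edge l_c = 1 − 0.5625/2 = 0.7188 → r_n = 52.56 kips; interior l_c = 1.75 − 0.5625 = 1.188 → r_n = 73.12 kips.
  R_n,bearing = 1·52.56 + 3·73.12 = 271.9 kips → 0.75 × 271.9 = 204 kips.
Bolt shear governs: 99 kips.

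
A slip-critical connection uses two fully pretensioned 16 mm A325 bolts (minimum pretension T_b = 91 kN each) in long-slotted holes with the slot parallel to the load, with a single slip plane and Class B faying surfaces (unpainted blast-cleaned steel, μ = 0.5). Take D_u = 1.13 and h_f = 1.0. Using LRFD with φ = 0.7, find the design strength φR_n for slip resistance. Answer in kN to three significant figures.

72 kN

R_n = μ · D_u · h_f · T_b · n_s · n_b = 0.5 × 1.13 × 1.0 × 91 × 1 × 2 = 102.8 kN.
Design strength φR_n = 0.7 × 102.8 = 72 kN.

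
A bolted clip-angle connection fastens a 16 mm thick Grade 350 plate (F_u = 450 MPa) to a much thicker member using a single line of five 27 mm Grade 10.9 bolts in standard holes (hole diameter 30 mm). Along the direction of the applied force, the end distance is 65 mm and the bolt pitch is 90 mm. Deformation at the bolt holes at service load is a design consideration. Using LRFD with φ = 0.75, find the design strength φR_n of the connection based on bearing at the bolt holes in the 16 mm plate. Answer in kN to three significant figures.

1720 kN

Per bolt r_n = 1.2 l_c t F_u ≤ 2.4 d t F_u; upper limit = 2.4 × 27 × 16 × 450 / 1000 = 466.6 kN.
Edge bolt: l_c = 65 − 30/2 = 50 mm → 1.2 × 50 × 16 × 450 / 1000 = 432 → r_n = 432 kN.
Interior bolts: l_c = 90 − 30 = 60 mm → 1.2 × 60 × 16 × 450 / 1000 = 518.4 → r_n = 466.6 kN.
R_n = 1 × 432 + 4 × 466.6 = 2298 kN.
Design strength φR_n = 0.75 × 2298 = 1720 kN.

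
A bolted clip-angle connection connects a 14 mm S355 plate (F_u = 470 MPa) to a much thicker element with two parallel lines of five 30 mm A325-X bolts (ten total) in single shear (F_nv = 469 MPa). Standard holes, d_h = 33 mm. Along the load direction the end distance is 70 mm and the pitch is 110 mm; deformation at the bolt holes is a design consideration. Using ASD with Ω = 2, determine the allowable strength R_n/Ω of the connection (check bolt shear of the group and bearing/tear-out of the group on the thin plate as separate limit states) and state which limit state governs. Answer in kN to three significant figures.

1660 kN (bolt shear governs)

Bolt shear: A_b = π·30²/4 = 706.9 mm²; R_n = 469 × 706.9 × 10 × 1 / 1000 = 3315 kN → 3315 / 2 = 1660 kN.
Bearing (1.2 l_c t F_u ≤ 2.4 d t F_u): upper limit = 2.4·30·14·470 / 1000 = 473.8 kN.
  Edge l_c = 70 − 33/2 = 53.5 → r_n = 422.4 kN; interior l_c = 110 − 33 = 77 → r_n = 473.8 kN.
  R_n,bearing = 2·422.4 + 8·473.8 = 4635 kN → 4635 / 2 = 2320 kN.
Bolt shear governs: 1660 kN.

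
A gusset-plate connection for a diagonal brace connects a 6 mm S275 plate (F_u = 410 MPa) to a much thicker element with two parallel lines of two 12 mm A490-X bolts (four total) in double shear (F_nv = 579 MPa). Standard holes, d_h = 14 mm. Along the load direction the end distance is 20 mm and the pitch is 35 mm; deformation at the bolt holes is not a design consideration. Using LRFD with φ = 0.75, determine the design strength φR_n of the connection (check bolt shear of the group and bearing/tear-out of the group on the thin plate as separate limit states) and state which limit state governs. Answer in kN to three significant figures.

188 kN (bearing governs)

Bolt shear: A_b = π·12²/4 = 113.1 mm²; R_n = 579 × 113.1 × 4 × 2 / 1000 = 523.9 kN → 0.75 × 523.9 = 393 kN.
Bearing (1.5 l_c t F_u ≤ 3.0 d t F_u): upper limit = 3.0·12·6·410 / 1000 = 88.56 kN.
  Edge l_c = 20 − 14/2 = 13 → r_n = 47.97 kN; interior l_c = 35 − 14 = 21 → r_n = 77.49 kN.
  R_n,bearing = 2·47.97 + 2·77.49 = 250.9 kN → 0.75 × 250.9 = 188 kN.
Bearing governs: 188 kN.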